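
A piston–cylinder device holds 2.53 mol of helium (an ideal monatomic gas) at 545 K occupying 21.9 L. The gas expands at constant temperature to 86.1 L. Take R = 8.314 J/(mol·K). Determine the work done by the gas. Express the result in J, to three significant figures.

W ≈ 15700 J

Isothermal: W = nRT ln(V₂/V₁).
W = (2.53)(8.314)(545) × ln(86.1/21.9)
  = 11464 × 1.369
W_by_gas = 15694 J.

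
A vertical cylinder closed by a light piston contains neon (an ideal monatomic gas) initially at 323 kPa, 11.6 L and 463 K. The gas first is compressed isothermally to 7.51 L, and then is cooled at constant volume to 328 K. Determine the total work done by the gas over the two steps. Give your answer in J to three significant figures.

W_total ≈ -1630 J

Step 1 (isothermal): W = P₁V₁ ln(V₂/V₁) = (3747) ln(7.51/11.6) = -1629 J.
Step 2 (isochoric): W = 0 (constant volume).
W_total = -1629 + 0 = -1629 J.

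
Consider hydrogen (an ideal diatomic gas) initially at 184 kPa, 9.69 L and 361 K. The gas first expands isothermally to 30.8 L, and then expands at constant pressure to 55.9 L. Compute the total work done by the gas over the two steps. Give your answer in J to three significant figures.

W_total ≈ 3510 J

Step 1 (isothermal): W = P₁V₁ ln(V₂/V₁) = (1783) ln(30.8/9.69) = 2062 J.
After step 1: P = 57.89 kPa, V = 30.8 L, T = 361 K.
Step 2 (isobaric): W = PΔV = (57.89 kPa)(55.9 − 30.8 L) = 1453 J.
W_total = 2062 + 1453 = 3515 J.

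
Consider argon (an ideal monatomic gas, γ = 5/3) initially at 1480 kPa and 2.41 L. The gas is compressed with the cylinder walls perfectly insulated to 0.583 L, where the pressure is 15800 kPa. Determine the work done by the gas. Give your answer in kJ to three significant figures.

Adiabatic: W = (P₁V₁ − P₂V₂)/(γ − 1) with γ = 5/3.
P₁V₁ = 3567 J, P₂V₂ = 9211 J.
W = (3567 − 9211) / 0.6667 = -8467 J.

W ≈ -8.47 kJ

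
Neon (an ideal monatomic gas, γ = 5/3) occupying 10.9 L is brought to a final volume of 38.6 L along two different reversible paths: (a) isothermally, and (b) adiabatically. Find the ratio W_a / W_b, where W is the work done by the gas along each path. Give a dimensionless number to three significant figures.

W_a / W_b ≈ 1.48

Path (a) isothermal: W = P₁V₁ ln(V₂/V₁) → W_a/(P₁V₁) = 1.264.
Path (b) adiabatic: W = P₁V₁(1 − (V₁/V₂)^(γ−1))/(γ−1) → W_b/(P₁V₁) = 0.8544.
W_a / W_b = 1.264 / 0.8544 = 1.48.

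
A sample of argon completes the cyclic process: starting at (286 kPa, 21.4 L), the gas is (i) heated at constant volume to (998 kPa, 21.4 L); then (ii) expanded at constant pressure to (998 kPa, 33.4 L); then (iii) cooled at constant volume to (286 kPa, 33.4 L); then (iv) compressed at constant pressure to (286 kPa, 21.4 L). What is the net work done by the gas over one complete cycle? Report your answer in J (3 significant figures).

Constant-volume legs do no work.
W(ii) = (998)(33.4 − 21.4) = 11976 J; W(iv) = (286)(21.4 − 33.4) = -3432 J.
W_net = 11976 − 3432 = 8544 J (the clockwise enclosed area).

W_net ≈ 8540 J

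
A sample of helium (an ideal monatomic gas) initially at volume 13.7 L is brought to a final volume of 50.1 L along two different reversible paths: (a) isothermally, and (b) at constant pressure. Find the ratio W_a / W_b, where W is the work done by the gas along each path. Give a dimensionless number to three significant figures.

W_a / W_b ≈ 0.488

Path (a) isothermal: W = P₁V₁ ln(V₂/V₁) → W_a/(P₁V₁) = 1.297.
Path (b) isobaric: W = P₁(V₂ − V₁) → W_b/(P₁V₁) = 2.657.
W_a / W_b = 1.297 / 2.657 = 0.488.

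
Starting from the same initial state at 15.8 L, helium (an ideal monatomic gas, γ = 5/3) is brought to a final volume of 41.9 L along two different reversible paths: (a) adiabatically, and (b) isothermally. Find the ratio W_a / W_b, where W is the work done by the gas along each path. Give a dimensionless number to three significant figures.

W_a / W_b ≈ 0.735

Path (a) adiabatic: W = P₁V₁(1 − (V₁/V₂)^(γ−1))/(γ−1) → W_a/(P₁V₁) = 0.7171.
Path (b) isothermal: W = P₁V₁ ln(V₂/V₁) → W_b/(P₁V₁) = 0.9753.
W_a / W_b = 0.7171 / 0.9753 = 0.7353.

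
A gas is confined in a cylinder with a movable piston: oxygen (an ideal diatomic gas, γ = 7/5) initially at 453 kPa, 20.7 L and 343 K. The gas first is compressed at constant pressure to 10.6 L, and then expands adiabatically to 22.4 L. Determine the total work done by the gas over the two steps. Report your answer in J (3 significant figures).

W_total ≈ -1470 J

Step 1 (isobaric): W = PΔV = (453 kPa)(10.6 − 20.7 L) = -4575 J.
After step 1: P = 453 kPa, V = 10.6 L, T = 175.6 K.
Step 2 (adiabatic): W = (P₁V₁ − P₂V₂)/(γ−1) = (4802 − 3560)/0.4 = 3105 J.
W_total = -4575 + 3105 = -1470 J.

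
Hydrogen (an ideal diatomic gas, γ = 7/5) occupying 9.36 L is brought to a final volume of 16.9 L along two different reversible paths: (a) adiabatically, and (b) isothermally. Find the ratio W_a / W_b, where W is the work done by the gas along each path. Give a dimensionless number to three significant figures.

Path (a) adiabatic: W = P₁V₁(1 − (V₁/V₂)^(γ−1))/(γ−1) → W_a/(P₁V₁) = 0.5262.
Path (b) isothermal: W = P₁V₁ ln(V₂/V₁) → W_b/(P₁V₁) = 0.5909.
W_a / W_b = 0.5262 / 0.5909 = 0.8906.

W_a / W_b ≈ 0.891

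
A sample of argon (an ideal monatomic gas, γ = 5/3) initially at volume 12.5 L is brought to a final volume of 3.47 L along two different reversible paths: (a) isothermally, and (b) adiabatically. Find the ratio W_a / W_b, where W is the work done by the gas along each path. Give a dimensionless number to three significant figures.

Path (a) isothermal: W = P₁V₁ ln(V₂/V₁) → W_a/(P₁V₁) = -1.282.
Path (b) adiabatic: W = P₁V₁(1 − (V₁/V₂)^(γ−1))/(γ−1) → W_b/(P₁V₁) = -2.025.
W_a / W_b = -1.282 / -2.025 = 0.6329.

W_a / W_b ≈ 0.633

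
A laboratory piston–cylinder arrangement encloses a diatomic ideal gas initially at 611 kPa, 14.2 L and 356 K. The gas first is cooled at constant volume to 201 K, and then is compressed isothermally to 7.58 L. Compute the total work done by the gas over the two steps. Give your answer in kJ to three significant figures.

Step 1 (isochoric): W = 0 (constant volume).
After step 1: P = 345 kPa (V unchanged).
Step 2 (isothermal): W = P₁V₁ ln(V₂/V₁) = (4899) ln(7.58/14.2) = -3075 J.
W_total = 0 − 3075 = -3075 J.

W_total ≈ -3.08 kJ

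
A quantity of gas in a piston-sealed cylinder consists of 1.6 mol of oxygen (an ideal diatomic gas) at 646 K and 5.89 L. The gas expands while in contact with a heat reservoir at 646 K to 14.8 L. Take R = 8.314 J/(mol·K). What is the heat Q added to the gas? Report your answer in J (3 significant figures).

Isothermal ⇒ ΔU = 0, so Q = W = nRT ln(V₂/V₁).
Q = (1.6)(8.314)(646) ln(14.8/5.89) = 8593 × 0.9214 = 7918 J.

Q ≈ 7920 J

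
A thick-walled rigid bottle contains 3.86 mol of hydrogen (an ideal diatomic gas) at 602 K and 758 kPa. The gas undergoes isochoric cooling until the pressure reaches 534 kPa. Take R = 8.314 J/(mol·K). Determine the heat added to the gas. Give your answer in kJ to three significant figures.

Q ≈ -14.3 kJ

Constant volume ⇒ W = 0, so Q = ΔU = nCᵥΔT with Cᵥ = 5R/2 = 20.79 J/(mol·K).
At constant V, T₂/T₁ = P₂/P₁ ⇒ ΔT = T₁(P₂/P₁ − 1) = 602·(534/758 − 1) = -177.9 K.
ΔU = (3.86)(20.79)(-177.9) = -14273 J.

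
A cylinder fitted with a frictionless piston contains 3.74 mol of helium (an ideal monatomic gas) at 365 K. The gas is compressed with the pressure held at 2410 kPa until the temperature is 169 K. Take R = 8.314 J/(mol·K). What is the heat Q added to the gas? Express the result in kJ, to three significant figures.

Isobaric: W = nRΔT = (3.74)(8.314)(-196) = -6094 J.
ΔU = nCᵥΔT with Cᵥ = 3R/2: ΔU = (3.74)(12.47)(-196) = -9142 J.
Q = ΔU + W = -9142 − 6094 = -15236 J.

Q ≈ -15.2 kJ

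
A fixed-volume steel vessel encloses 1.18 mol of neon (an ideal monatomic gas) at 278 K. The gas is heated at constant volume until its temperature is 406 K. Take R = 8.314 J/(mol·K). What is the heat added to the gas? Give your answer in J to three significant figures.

Q ≈ 1880 J

Constant volume ⇒ W = 0, so Q = ΔU = nCᵥΔT with Cᵥ = 3R/2 = 12.47 J/(mol·K).
ΔU = (1.18)(12.47)(406 − 278) = 1884 J.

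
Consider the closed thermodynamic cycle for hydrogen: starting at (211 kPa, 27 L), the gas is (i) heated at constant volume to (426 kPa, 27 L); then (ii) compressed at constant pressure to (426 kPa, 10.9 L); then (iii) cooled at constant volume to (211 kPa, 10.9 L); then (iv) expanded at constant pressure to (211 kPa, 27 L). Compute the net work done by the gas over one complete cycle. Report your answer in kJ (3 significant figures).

Constant-volume legs do no work.
W(ii) = (426)(10.9 − 27) = -6859 J; W(iv) = (211)(27 − 10.9) = 3397 J.
W_net = -6859 + 3397 = -3462 J (the counter-clockwise enclosed area).

W_net ≈ -3.46 kJ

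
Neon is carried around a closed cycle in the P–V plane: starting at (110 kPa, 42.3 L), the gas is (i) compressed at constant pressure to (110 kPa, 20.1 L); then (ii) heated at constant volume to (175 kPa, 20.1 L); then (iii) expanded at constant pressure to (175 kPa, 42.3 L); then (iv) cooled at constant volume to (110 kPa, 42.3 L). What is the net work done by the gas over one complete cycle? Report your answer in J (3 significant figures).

Constant-volume legs do no work.
W(i) = (110)(20.1 − 42.3) = -2442 J; W(iii) = (175)(42.3 − 20.1) = 3885 J.
W_net = -2442 + 3885 = 1443 J (the clockwise enclosed area).

W_net ≈ 1440 J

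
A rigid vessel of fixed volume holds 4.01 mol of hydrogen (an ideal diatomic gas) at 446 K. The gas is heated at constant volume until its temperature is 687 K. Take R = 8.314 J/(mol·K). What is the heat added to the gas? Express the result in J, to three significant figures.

Q ≈ 20100 J

Constant volume ⇒ W = 0, so Q = ΔU = nCᵥΔT with Cᵥ = 5R/2 = 20.79 J/(mol·K).
ΔU = (4.01)(20.79)(687 − 446) = 20087 J.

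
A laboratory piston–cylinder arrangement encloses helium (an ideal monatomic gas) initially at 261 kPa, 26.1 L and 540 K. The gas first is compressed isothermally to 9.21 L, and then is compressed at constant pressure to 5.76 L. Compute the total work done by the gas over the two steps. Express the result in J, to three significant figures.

W_total ≈ -9650 J

Step 1 (isothermal): W = P₁V₁ ln(V₂/V₁) = (6812) ln(9.21/26.1) = -7096 J.
After step 1: P = 739.6 kPa, V = 9.21 L, T = 540 K.
Step 2 (isobaric): W = PΔV = (739.6 kPa)(5.76 − 9.21 L) = -2552 J.
W_total = -7096 − 2552 = -9648 J.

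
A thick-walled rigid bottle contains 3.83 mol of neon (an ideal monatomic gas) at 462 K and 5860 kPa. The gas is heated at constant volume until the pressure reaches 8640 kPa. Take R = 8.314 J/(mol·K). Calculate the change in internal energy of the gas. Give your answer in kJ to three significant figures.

Constant volume ⇒ W = 0, so Q = ΔU = nCᵥΔT with Cᵥ = 3R/2 = 12.47 J/(mol·K).
At constant V, T₂/T₁ = P₂/P₁ ⇒ ΔT = T₁(P₂/P₁ − 1) = 462·(8640/5860 − 1) = 219.2 K.
ΔU = (3.83)(12.47)(219.2) = 10469 J.

ΔU ≈ 10.5 kJ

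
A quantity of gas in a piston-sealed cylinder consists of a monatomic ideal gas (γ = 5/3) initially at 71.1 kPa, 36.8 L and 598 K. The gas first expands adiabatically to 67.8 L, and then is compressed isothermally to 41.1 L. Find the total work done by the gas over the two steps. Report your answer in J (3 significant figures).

Step 1 (adiabatic): W = (P₁V₁ − P₂V₂)/(γ−1) = (2616 − 1741)/0.667 = 1313 J.
After step 1: P = 25.68 kPa, V = 67.8 L, T = 397.9 K.
Step 2 (isothermal): W = P₁V₁ ln(V₂/V₁) = (1741) ln(41.1/67.8) = -871.5 J.
W_total = 1313 − 871.5 = 441.8 J.

W_total ≈ 442 J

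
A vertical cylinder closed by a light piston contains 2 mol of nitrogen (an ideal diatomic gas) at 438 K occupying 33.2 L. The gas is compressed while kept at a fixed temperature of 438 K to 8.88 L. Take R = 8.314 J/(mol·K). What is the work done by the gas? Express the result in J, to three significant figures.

W ≈ -9600 J

Isothermal: W = nRT ln(V₂/V₁).
W = (2)(8.314)(438) × ln(8.88/33.2)
  = 7283 × -1.319
W_by_gas = -9605 J.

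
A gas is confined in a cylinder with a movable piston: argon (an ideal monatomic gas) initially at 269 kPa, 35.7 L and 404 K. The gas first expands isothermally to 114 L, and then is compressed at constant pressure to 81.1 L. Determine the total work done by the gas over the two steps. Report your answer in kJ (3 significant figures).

W_total ≈ 8.38 kJ

Step 1 (isothermal): W = P₁V₁ ln(V₂/V₁) = (9603) ln(114/35.7) = 11150 J.
After step 1: P = 84.24 kPa, V = 114 L, T = 404 K.
Step 2 (isobaric): W = PΔV = (84.24 kPa)(81.1 − 114 L) = -2771 J.
W_total = 11150 − 2771 = 8378 J.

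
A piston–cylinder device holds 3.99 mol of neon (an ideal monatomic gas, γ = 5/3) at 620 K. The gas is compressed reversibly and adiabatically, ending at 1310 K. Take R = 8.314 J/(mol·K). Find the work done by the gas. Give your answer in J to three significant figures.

Adiabatic ⇒ Q = 0, so W_by = −ΔU = nCᵥ(T₁ − T₂).
Cᵥ = 3R/2 = 12.47 J/(mol·K).
W = (3.99)(12.47)(620 − 1310) = -34334 J.

W ≈ -34300 J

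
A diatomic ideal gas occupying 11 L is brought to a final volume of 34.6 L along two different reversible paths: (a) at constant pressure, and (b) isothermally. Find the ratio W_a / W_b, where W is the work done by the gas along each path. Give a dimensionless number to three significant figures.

W_a / W_b ≈ 1.87

Path (a) isobaric: W = P₁(V₂ − V₁) → W_a/(P₁V₁) = 2.145.
Path (b) isothermal: W = P₁V₁ ln(V₂/V₁) → W_b/(P₁V₁) = 1.146.
W_a / W_b = 2.145 / 1.146 = 1.872.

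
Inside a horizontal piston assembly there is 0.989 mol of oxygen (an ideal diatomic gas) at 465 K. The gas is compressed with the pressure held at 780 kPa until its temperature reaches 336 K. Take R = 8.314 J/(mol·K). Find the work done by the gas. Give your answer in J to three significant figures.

W ≈ -1060 J

Isobaric: W = P ΔV = nR ΔT.
W = (0.989)(8.314)(336 − 465) = -1061 J.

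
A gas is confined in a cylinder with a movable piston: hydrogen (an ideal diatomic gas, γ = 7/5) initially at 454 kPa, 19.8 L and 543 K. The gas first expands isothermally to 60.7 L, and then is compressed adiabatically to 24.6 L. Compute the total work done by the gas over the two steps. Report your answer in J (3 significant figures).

W_total ≈ 291 J

Step 1 (isothermal): W = P₁V₁ ln(V₂/V₁) = (8989) ln(60.7/19.8) = 10070 J.
After step 1: P = 148.1 kPa, V = 60.7 L, T = 543 K.
Step 2 (adiabatic): W = (P₁V₁ − P₂V₂)/(γ−1) = (8989 − 12901)/0.4 = -9779 J.
W_total = 10070 − 9779 = 290.8 J.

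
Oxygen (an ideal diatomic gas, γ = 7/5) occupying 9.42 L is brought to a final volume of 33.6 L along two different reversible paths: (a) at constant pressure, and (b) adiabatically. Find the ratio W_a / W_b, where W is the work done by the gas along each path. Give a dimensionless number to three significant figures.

W_a / W_b ≈ 2.58

Path (a) isobaric: W = P₁(V₂ − V₁) → W_a/(P₁V₁) = 2.567.
Path (b) adiabatic: W = P₁V₁(1 − (V₁/V₂)^(γ−1))/(γ−1) → W_b/(P₁V₁) = 0.9968.
W_a / W_b = 2.567 / 0.9968 = 2.575.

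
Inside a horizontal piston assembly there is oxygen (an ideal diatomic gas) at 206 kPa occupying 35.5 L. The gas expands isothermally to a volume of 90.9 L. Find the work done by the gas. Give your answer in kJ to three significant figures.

W ≈ 6.88 kJ

Isothermal: W = nRT ln(V₂/V₁) = P₁V₁ ln(V₂/V₁).
P₁V₁ = (206 kPa)(35.5 L) = 7313 J.
W = 7313 × ln(90.9/35.5) = 7313 × 0.9402
W_by_gas = 6876 J.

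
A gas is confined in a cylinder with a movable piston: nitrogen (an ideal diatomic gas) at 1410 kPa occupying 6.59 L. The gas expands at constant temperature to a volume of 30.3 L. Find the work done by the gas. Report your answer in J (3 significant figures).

W ≈ 14200 J

Isothermal: W = nRT ln(V₂/V₁) = P₁V₁ ln(V₂/V₁).
P₁V₁ = (1410 kPa)(6.59 L) = 9292 J.
W = 9292 × ln(30.3/6.59) = 9292 × 1.526
W_by_gas = 14176 J.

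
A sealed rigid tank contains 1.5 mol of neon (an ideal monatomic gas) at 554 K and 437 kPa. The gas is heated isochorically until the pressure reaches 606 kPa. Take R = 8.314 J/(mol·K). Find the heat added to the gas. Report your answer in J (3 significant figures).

Constant volume ⇒ W = 0, so Q = ΔU = nCᵥΔT with Cᵥ = 3R/2 = 12.47 J/(mol·K).
At constant V, T₂/T₁ = P₂/P₁ ⇒ ΔT = T₁(P₂/P₁ − 1) = 554·(606/437 − 1) = 214.2 K.
ΔU = (1.5)(12.47)(214.2) = 4008 J.

Q ≈ 4010 J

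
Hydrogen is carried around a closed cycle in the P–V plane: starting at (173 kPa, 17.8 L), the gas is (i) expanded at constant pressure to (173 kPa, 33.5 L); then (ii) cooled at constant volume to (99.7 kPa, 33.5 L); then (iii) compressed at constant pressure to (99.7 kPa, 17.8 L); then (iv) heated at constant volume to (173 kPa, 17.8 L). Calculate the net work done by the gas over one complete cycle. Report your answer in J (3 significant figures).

W_net ≈ 1150 J

Constant-volume legs do no work.
W(i) = (173)(33.5 − 17.8) = 2716 J; W(iii) = (99.7)(17.8 − 33.5) = -1565 J.
W_net = 2716 − 1565 = 1151 J (the clockwise enclosed area).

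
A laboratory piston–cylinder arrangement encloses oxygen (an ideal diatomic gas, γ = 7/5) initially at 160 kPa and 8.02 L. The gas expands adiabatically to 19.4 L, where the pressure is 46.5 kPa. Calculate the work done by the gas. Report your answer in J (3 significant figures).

W ≈ 953 J

Adiabatic: W = (P₁V₁ − P₂V₂)/(γ − 1) with γ = 7/5.
P₁V₁ = 1283 J, P₂V₂ = 902.1 J.
W = (1283 − 902.1) / 0.4 = 952.8 J.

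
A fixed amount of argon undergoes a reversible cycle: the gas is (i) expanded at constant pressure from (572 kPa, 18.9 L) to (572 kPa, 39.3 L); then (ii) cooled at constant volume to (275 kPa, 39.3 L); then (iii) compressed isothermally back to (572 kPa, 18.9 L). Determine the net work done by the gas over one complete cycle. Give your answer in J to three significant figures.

W_net ≈ 3760 J

Leg (i): W = PΔV = (572)(39.3 − 18.9) = 11669 J.
Leg (ii): W = 0.
Leg (iii): W = PᵢVᵢ ln(V_f/Vᵢ) = (10808) ln(18.9/39.3) = -7912 J.
W_net = 11669 − 7912 = 3757 J.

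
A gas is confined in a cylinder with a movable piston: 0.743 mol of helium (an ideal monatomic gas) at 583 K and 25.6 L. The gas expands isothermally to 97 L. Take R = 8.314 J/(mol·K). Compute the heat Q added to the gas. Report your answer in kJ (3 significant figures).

Q ≈ 4.80 kJ

Isothermal ⇒ ΔU = 0, so Q = W = nRT ln(V₂/V₁).
Q = (0.743)(8.314)(583) ln(97/25.6) = 3601 × 1.332 = 4797 J.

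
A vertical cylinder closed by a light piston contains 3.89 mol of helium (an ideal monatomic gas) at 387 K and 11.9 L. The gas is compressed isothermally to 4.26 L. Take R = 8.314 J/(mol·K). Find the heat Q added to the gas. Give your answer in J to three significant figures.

Q ≈ -12900 J

Isothermal ⇒ ΔU = 0, so Q = W = nRT ln(V₂/V₁).
Q = (3.89)(8.314)(387) ln(4.26/11.9) = 12516 × -1.027 = -12857 J.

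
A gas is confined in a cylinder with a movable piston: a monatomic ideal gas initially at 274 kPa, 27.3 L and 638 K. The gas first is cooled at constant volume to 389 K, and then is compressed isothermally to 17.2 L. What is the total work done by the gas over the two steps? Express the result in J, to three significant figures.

Step 1 (isochoric): W = 0 (constant volume).
After step 1: P = 167.1 kPa (V unchanged).
Step 2 (isothermal): W = P₁V₁ ln(V₂/V₁) = (4561) ln(17.2/27.3) = -2107 J.
W_total = 0 − 2107 = -2107 J.

W_total ≈ -2110 J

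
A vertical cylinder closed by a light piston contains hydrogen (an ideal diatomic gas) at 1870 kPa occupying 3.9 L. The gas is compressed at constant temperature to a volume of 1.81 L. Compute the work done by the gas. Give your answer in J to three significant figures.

Isothermal: W = nRT ln(V₂/V₁) = P₁V₁ ln(V₂/V₁).
P₁V₁ = (1870 kPa)(3.9 L) = 7293 J.
W = 7293 × ln(1.81/3.9) = 7293 × -0.7676
W_by_gas = -5598 J.

W ≈ -5600 J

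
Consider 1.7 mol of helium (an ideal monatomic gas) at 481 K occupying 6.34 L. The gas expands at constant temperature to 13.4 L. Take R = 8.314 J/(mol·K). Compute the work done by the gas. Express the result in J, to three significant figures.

Isothermal: W = nRT ln(V₂/V₁).
W = (1.7)(8.314)(481) × ln(13.4/6.34)
  = 6798 × 0.7484
W_by_gas = 5088 J.

W ≈ 5090 J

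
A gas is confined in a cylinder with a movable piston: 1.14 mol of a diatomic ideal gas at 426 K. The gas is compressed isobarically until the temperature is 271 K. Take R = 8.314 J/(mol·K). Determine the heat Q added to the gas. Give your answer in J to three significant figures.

Isobaric: W = nRΔT = (1.14)(8.314)(-155) = -1469 J.
ΔU = nCᵥΔT with Cᵥ = 5R/2: ΔU = (1.14)(20.79)(-155) = -3673 J.
Q = ΔU + W = -3673 − 1469 = -5142 J.

Q ≈ -5140 J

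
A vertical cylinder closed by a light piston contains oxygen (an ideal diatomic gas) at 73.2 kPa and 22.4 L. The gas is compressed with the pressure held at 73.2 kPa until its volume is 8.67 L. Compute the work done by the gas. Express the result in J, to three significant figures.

Isobaric: W = P ΔV.
W = (73.2 kPa)(8.67 − 22.4 L) = (73.2)(-13.73) = -1005 J.

W ≈ -1010 J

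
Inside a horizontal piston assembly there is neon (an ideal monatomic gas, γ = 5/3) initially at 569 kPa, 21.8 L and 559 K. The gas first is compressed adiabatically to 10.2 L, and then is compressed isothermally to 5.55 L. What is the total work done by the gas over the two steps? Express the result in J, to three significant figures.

W_total ≈ -24800 J

Step 1 (adiabatic): W = (P₁V₁ − P₂V₂)/(γ−1) = (12404 − 20581)/0.667 = -12266 J.
After step 1: P = 2018 kPa, V = 10.2 L, T = 927.5 K.
Step 2 (isothermal): W = P₁V₁ ln(V₂/V₁) = (20581) ln(5.55/10.2) = -12526 J.
W_total = -12266 − 12526 = -24791 J.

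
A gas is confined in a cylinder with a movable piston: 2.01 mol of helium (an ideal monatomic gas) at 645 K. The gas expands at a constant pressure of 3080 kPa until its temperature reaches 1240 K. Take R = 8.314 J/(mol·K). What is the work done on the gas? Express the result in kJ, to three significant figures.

Isobaric: W = P ΔV = nR ΔT.
W = (2.01)(8.314)(1240 − 645) = 9943 J.
Work on gas = −W_by = -9943 J.

W ≈ -9.94 kJ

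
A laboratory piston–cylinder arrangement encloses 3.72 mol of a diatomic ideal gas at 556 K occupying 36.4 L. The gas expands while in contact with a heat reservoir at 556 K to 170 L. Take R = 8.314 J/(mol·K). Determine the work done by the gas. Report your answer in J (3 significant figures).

Isothermal: W = nRT ln(V₂/V₁).
W = (3.72)(8.314)(556) × ln(170/36.4)
  = 17196 × 1.541
W_by_gas = 26503 J.

W ≈ 26500 J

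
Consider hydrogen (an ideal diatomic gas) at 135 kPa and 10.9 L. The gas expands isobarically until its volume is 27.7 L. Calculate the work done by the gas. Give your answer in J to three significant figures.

Isobaric: W = P ΔV.
W = (135 kPa)(27.7 − 10.9 L) = (135)(16.8) = 2268 J.

W ≈ 2270 J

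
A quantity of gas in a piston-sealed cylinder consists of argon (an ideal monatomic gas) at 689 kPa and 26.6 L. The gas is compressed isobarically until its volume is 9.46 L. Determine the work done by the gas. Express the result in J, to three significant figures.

W ≈ -11800 J

Isobaric: W = P ΔV.
W = (689 kPa)(9.46 − 26.6 L) = (689)(-17.14) = -11809 J.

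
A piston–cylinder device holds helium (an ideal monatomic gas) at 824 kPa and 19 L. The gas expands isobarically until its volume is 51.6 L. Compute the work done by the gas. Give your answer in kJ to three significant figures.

W ≈ 26.9 kJ

Isobaric: W = P ΔV.
W = (824 kPa)(51.6 − 19 L) = (824)(32.6) = 26862 J.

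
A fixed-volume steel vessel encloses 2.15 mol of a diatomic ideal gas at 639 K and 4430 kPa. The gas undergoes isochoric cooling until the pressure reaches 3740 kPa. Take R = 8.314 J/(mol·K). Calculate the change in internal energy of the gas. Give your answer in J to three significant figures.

Constant volume ⇒ W = 0, so Q = ΔU = nCᵥΔT with Cᵥ = 5R/2 = 20.79 J/(mol·K).
At constant V, T₂/T₁ = P₂/P₁ ⇒ ΔT = T₁(P₂/P₁ − 1) = 639·(3740/4430 − 1) = -99.53 K.
ΔU = (2.15)(20.79)(-99.53) = -4448 J.

ΔU ≈ -4450 J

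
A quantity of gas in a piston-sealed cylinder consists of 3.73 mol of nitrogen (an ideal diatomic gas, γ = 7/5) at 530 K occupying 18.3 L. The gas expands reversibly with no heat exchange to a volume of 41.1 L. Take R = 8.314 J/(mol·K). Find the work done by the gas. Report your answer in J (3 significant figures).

Adiabatic: TV^(γ−1) = const with γ = 7/5.
T₂ = T₁ (V₁/V₂)^(γ−1) = 530 × (18.3/41.1)^0.4 = 530 × 0.7235 = 383.5 K.
W_by = nCᵥ(T₁ − T₂) = (3.73)(20.79)(530 − 383.5) = 11361 J.

W ≈ 11400 J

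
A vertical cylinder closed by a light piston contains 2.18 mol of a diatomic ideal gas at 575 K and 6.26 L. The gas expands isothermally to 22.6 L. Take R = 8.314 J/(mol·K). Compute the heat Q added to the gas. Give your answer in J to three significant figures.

Q ≈ 13400 J

Isothermal ⇒ ΔU = 0, so Q = W = nRT ln(V₂/V₁).
Q = (2.18)(8.314)(575) ln(22.6/6.26) = 10422 × 1.284 = 13379 J.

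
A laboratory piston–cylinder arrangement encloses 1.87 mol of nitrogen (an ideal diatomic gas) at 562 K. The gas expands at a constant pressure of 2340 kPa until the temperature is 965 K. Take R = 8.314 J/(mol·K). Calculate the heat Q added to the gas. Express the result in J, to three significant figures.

Isobaric: W = nRΔT = (1.87)(8.314)(403) = 6266 J.
ΔU = nCᵥΔT with Cᵥ = 5R/2: ΔU = (1.87)(20.79)(403) = 15664 J.
Q = ΔU + W = 15664 + 6266 = 21929 J.

Q ≈ 21900 J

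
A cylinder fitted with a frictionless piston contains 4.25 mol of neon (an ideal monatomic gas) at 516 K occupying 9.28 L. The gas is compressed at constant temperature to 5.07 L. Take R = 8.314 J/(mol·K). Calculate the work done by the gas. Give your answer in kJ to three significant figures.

W ≈ -11.0 kJ

Isothermal: W = nRT ln(V₂/V₁).
W = (4.25)(8.314)(516) × ln(5.07/9.28)
  = 18233 × -0.6045
W_by_gas = -11022 J.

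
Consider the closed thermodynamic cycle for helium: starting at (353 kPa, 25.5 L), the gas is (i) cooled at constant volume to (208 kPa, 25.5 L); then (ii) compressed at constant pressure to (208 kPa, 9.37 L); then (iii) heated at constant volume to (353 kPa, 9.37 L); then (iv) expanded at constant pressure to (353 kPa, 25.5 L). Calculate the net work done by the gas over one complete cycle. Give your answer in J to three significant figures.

W_net ≈ 2340 J

Constant-volume legs do no work.
W(ii) = (208)(9.37 − 25.5) = -3355 J; W(iv) = (353)(25.5 − 9.37) = 5694 J.
W_net = -3355 + 5694 = 2339 J (the clockwise enclosed area).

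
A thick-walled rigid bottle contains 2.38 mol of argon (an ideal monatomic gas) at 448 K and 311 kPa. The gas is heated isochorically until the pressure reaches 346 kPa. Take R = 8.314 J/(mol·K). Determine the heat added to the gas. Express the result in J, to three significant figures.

Constant volume ⇒ W = 0, so Q = ΔU = nCᵥΔT with Cᵥ = 3R/2 = 12.47 J/(mol·K).
At constant V, T₂/T₁ = P₂/P₁ ⇒ ΔT = T₁(P₂/P₁ − 1) = 448·(346/311 − 1) = 50.42 K.
ΔU = (2.38)(12.47)(50.42) = 1496 J.

Q ≈ 1500 J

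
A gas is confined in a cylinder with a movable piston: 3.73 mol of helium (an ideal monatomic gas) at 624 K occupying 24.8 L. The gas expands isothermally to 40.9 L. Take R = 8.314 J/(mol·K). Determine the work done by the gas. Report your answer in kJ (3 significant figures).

Isothermal: W = nRT ln(V₂/V₁).
W = (3.73)(8.314)(624) × ln(40.9/24.8)
  = 19351 × 0.5003
W_by_gas = 9681 J.

W ≈ 9.68 kJ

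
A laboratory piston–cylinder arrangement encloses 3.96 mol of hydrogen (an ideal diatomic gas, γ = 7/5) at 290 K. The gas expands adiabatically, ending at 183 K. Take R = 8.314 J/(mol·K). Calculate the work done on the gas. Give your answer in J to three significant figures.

Adiabatic ⇒ Q = 0, so W_by = −ΔU = nCᵥ(T₁ − T₂).
Cᵥ = 5R/2 = 20.79 J/(mol·K).
W = (3.96)(20.79)(290 − 183) = 8807 J.
Work on gas = −W_by = -8807 J.

W ≈ -8810 J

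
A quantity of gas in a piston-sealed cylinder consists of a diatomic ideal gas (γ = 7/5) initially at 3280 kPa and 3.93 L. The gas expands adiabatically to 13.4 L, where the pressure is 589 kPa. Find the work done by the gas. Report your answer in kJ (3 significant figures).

W ≈ 12.5 kJ

Adiabatic: W = (P₁V₁ − P₂V₂)/(γ − 1) with γ = 7/5.
P₁V₁ = 12890 J, P₂V₂ = 7893 J.
W = (12890 − 7893) / 0.4 = 12495 J.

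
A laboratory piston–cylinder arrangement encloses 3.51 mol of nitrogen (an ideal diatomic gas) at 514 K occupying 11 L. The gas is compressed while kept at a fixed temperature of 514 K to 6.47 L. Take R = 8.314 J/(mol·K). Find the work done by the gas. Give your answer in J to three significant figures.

Isothermal: W = nRT ln(V₂/V₁).
W = (3.51)(8.314)(514) × ln(6.47/11)
  = 15000 × -0.5307
W_by_gas = -7961 J.

W ≈ -7960 J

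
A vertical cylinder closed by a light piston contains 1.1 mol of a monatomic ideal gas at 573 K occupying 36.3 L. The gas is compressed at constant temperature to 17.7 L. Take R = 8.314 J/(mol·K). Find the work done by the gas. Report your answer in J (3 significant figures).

Isothermal: W = nRT ln(V₂/V₁).
W = (1.1)(8.314)(573) × ln(17.7/36.3)
  = 5240 × -0.7183
W_by_gas = -3764 J.

W ≈ -3760 J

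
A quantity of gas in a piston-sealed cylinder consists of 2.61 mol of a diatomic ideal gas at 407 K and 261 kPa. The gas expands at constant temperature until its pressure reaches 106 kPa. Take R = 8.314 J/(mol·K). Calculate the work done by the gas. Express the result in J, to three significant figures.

W ≈ 7960 J

Isothermal process: W = nRT ln(V₂/V₁) = nRT ln(P₁/P₂).
W = (2.61)(8.314)(407) × ln(261/106)
  = 8832 × ln(2.462) = 8832 × 0.9011
W_by_gas = 7958 J.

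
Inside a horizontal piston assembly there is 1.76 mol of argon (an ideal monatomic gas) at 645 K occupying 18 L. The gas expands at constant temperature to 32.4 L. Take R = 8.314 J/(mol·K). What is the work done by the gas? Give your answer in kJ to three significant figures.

W ≈ 5.55 kJ

Isothermal: W = nRT ln(V₂/V₁).
W = (1.76)(8.314)(645) × ln(32.4/18)
  = 9438 × 0.5878
W_by_gas = 5548 J.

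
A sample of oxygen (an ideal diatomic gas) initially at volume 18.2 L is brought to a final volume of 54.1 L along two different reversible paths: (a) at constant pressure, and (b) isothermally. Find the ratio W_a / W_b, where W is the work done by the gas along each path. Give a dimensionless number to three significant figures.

W_a / W_b ≈ 1.81

Path (a) isobaric: W = P₁(V₂ − V₁) → W_a/(P₁V₁) = 1.973.
Path (b) isothermal: W = P₁V₁ ln(V₂/V₁) → W_b/(P₁V₁) = 1.089.
W_a / W_b = 1.973 / 1.089 = 1.811.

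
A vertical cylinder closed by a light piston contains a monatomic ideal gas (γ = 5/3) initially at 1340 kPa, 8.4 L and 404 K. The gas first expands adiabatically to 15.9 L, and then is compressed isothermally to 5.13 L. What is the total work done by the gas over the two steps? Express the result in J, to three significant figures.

W_total ≈ -2470 J

Step 1 (adiabatic): W = (P₁V₁ − P₂V₂)/(γ−1) = (11256 − 7356)/0.667 = 5850 J.
After step 1: P = 462.6 kPa, V = 15.9 L, T = 264 K.
Step 2 (isothermal): W = P₁V₁ ln(V₂/V₁) = (7356) ln(5.13/15.9) = -8321 J.
W_total = 5850 − 8321 = -2471 J.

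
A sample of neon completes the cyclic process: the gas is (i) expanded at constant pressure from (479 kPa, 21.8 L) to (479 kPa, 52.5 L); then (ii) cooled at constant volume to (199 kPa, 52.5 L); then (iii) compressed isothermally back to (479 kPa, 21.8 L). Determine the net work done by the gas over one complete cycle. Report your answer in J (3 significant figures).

Leg (i): W = PΔV = (479)(52.5 − 21.8) = 14705 J.
Leg (ii): W = 0.
Leg (iii): W = PᵢVᵢ ln(V_f/Vᵢ) = (10448) ln(21.8/52.5) = -9182 J.
W_net = 14705 − 9182 = 5523 J.

W_net ≈ 5520 J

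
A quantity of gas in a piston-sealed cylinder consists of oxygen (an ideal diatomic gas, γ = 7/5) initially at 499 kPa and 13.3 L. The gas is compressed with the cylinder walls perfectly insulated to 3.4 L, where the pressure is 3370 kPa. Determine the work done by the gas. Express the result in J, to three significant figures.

Adiabatic: W = (P₁V₁ − P₂V₂)/(γ − 1) with γ = 7/5.
P₁V₁ = 6637 J, P₂V₂ = 11458 J.
W = (6637 − 11458) / 0.4 = -12053 J.

W ≈ -12100 J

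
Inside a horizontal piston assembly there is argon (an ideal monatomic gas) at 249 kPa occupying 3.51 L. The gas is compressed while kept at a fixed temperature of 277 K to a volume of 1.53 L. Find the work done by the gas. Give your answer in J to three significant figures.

W ≈ -726 J

Isothermal: W = nRT ln(V₂/V₁) = P₁V₁ ln(V₂/V₁).
P₁V₁ = (249 kPa)(3.51 L) = 874 J.
W = 874 × ln(1.53/3.51) = 874 × -0.8303
W_by_gas = -725.7 J.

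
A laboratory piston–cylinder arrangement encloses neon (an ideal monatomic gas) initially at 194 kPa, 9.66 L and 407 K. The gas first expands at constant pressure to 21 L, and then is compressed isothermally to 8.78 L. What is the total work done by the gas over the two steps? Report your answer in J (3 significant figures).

W_total ≈ -1350 J

Step 1 (isobaric): W = PΔV = (194 kPa)(21 − 9.66 L) = 2200 J.
After step 1: P = 194 kPa, V = 21 L, T = 884.8 K.
Step 2 (isothermal): W = P₁V₁ ln(V₂/V₁) = (4074) ln(8.78/21) = -3553 J.
W_total = 2200 − 3553 = -1353 J.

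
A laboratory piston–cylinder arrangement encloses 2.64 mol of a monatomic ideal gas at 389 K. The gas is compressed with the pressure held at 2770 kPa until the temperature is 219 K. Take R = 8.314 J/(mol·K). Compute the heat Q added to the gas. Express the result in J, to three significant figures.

Q ≈ -9330 J

Isobaric: W = nRΔT = (2.64)(8.314)(-170) = -3731 J.
ΔU = nCᵥΔT with Cᵥ = 3R/2: ΔU = (2.64)(12.47)(-170) = -5597 J.
Q = ΔU + W = -5597 − 3731 = -9328 J.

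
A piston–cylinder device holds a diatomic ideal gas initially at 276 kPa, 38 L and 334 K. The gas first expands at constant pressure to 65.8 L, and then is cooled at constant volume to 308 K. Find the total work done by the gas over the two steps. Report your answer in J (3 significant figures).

W_total ≈ 7670 J

Step 1 (isobaric): W = PΔV = (276 kPa)(65.8 − 38 L) = 7673 J.
Step 2 (isochoric): W = 0 (constant volume).
W_total = 7673 + 0 = 7673 J.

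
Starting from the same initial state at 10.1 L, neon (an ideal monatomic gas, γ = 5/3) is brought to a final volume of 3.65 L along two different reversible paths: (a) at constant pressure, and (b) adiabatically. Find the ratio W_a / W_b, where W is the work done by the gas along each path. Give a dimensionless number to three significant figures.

Path (a) isobaric: W = P₁(V₂ − V₁) → W_a/(P₁V₁) = -0.6386.
Path (b) adiabatic: W = P₁V₁(1 − (V₁/V₂)^(γ−1))/(γ−1) → W_b/(P₁V₁) = -1.456.
W_a / W_b = -0.6386 / -1.456 = 0.4385.

W_a / W_b ≈ 0.438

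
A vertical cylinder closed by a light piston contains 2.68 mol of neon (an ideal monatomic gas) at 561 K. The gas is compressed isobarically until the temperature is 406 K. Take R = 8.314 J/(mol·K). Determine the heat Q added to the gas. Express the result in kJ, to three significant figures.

Q ≈ -8.63 kJ

Isobaric: W = nRΔT = (2.68)(8.314)(-155) = -3454 J.
ΔU = nCᵥΔT with Cᵥ = 3R/2: ΔU = (2.68)(12.47)(-155) = -5180 J.
Q = ΔU + W = -5180 − 3454 = -8634 J.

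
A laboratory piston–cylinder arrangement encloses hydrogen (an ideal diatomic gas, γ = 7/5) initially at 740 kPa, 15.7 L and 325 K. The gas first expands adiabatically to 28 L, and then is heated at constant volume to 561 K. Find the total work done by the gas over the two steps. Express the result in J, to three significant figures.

W_total ≈ 6000 J

Step 1 (adiabatic): W = (P₁V₁ − P₂V₂)/(γ−1) = (11618 − 9218)/0.4 = 6000 J.
Step 2 (isochoric): W = 0 (constant volume).
W_total = 6000 + 0 = 6000 J.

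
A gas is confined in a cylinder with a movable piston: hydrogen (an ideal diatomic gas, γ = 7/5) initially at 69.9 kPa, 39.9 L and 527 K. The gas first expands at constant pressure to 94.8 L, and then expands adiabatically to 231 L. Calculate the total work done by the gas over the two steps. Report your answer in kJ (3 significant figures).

Step 1 (isobaric): W = PΔV = (69.9 kPa)(94.8 − 39.9 L) = 3838 J.
After step 1: P = 69.9 kPa, V = 94.8 L, T = 1252 K.
Step 2 (adiabatic): W = (P₁V₁ − P₂V₂)/(γ−1) = (6627 − 4640)/0.4 = 4965 J.
W_total = 3838 + 4965 = 8803 J.

W_total ≈ 8.80 kJ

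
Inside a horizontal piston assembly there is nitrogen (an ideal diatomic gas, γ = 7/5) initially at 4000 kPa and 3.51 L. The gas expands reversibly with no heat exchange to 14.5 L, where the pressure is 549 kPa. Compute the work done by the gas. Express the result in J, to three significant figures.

Adiabatic: W = (P₁V₁ − P₂V₂)/(γ − 1) with γ = 7/5.
P₁V₁ = 14040 J, P₂V₂ = 7960 J.
W = (14040 − 7960) / 0.4 = 15199 J.

W ≈ 15200 J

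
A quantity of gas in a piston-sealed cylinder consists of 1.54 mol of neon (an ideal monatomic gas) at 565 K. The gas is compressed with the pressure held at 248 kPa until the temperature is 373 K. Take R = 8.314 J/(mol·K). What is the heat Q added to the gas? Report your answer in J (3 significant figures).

Isobaric: W = nRΔT = (1.54)(8.314)(-192) = -2458 J.
ΔU = nCᵥΔT with Cᵥ = 3R/2: ΔU = (1.54)(12.47)(-192) = -3687 J.
Q = ΔU + W = -3687 − 2458 = -6146 J.

Q ≈ -6150 J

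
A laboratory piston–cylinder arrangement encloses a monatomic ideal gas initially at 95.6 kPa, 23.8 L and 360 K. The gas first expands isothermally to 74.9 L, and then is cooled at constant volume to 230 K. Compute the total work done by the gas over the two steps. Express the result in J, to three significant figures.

W_total ≈ 2610 J

Step 1 (isothermal): W = P₁V₁ ln(V₂/V₁) = (2275) ln(74.9/23.8) = 2609 J.
Step 2 (isochoric): W = 0 (constant volume).
W_total = 2609 + 0 = 2609 J.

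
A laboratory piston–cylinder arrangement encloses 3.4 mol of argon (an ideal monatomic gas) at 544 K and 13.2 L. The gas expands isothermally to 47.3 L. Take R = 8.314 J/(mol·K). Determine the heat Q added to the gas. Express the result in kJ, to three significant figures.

Q ≈ 19.6 kJ

Isothermal ⇒ ΔU = 0, so Q = W = nRT ln(V₂/V₁).
Q = (3.4)(8.314)(544) ln(47.3/13.2) = 15378 × 1.276 = 19626 J.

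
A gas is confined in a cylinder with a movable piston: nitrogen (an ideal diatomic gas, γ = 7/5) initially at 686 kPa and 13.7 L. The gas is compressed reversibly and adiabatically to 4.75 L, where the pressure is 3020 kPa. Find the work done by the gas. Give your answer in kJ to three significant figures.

Adiabatic: W = (P₁V₁ − P₂V₂)/(γ − 1) with γ = 7/5.
P₁V₁ = 9398 J, P₂V₂ = 14345 J.
W = (9398 − 14345) / 0.4 = -12367 J.

W ≈ -12.4 kJ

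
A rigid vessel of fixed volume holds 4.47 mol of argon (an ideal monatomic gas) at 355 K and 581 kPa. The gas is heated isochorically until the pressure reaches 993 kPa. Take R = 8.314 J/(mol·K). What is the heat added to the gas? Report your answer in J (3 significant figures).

Constant volume ⇒ W = 0, so Q = ΔU = nCᵥΔT with Cᵥ = 3R/2 = 12.47 J/(mol·K).
At constant V, T₂/T₁ = P₂/P₁ ⇒ ΔT = T₁(P₂/P₁ − 1) = 355·(993/581 − 1) = 251.7 K.
ΔU = (4.47)(12.47)(251.7) = 14033 J.

Q ≈ 14000 J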